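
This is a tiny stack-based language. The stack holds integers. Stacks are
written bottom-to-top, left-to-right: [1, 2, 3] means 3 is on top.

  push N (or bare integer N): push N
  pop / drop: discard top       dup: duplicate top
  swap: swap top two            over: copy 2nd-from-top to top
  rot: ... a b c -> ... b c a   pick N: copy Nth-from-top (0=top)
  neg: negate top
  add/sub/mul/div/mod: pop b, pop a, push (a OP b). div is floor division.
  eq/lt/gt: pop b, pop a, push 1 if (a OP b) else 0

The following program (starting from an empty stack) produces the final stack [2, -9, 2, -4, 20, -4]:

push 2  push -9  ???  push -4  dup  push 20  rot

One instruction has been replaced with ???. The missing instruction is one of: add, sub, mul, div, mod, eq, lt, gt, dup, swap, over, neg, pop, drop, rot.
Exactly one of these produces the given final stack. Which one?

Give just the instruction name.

Answer: over

Derivation:
Stack before ???: [2, -9]
Stack after ???:  [2, -9, 2]
The instruction that transforms [2, -9] -> [2, -9, 2] is: over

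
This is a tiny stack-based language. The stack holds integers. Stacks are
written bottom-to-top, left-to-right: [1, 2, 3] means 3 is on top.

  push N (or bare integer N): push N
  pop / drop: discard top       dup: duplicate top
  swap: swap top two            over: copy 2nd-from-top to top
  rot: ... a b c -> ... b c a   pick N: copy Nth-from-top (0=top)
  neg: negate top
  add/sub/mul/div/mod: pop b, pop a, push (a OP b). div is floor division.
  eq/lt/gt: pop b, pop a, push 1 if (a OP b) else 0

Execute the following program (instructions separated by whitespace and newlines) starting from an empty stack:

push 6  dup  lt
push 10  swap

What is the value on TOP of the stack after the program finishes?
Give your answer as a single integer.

Answer: 0

Derivation:
After 'push 6': [6]
After 'dup': [6, 6]
After 'lt': [0]
After 'push 10': [0, 10]
After 'swap': [10, 0]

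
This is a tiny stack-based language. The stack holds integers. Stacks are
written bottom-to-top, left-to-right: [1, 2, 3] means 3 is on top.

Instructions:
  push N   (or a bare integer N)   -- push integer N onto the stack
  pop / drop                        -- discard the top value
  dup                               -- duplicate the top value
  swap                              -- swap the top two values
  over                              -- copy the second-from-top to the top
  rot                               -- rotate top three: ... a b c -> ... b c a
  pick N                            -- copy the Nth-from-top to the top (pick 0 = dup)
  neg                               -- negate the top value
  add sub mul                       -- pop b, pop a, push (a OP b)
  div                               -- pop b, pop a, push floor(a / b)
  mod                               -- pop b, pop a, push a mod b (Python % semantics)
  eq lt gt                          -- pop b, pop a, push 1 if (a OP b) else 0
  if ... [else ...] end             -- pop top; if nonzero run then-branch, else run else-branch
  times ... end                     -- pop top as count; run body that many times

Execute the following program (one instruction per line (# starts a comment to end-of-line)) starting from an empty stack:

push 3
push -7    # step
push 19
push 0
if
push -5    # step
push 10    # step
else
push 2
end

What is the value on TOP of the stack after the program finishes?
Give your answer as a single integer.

After 'push 3': [3]
After 'push -7': [3, -7]
After 'push 19': [3, -7, 19]
After 'push 0': [3, -7, 19, 0]
After 'if': [3, -7, 19]
After 'push 2': [3, -7, 19, 2]

Answer: 2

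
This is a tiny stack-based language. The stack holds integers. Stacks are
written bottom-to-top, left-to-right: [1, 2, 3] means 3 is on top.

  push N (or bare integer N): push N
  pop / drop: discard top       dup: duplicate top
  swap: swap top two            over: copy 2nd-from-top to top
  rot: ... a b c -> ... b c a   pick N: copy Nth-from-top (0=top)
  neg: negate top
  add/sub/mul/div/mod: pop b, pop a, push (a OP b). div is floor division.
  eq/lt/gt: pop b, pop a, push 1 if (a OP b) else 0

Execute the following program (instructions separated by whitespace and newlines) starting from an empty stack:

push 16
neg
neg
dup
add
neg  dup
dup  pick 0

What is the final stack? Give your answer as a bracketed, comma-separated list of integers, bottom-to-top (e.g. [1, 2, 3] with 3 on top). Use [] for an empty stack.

After 'push 16': [16]
After 'neg': [-16]
After 'neg': [16]
After 'dup': [16, 16]
After 'add': [32]
After 'neg': [-32]
After 'dup': [-32, -32]
After 'dup': [-32, -32, -32]
After 'pick 0': [-32, -32, -32, -32]

Answer: [-32, -32, -32, -32]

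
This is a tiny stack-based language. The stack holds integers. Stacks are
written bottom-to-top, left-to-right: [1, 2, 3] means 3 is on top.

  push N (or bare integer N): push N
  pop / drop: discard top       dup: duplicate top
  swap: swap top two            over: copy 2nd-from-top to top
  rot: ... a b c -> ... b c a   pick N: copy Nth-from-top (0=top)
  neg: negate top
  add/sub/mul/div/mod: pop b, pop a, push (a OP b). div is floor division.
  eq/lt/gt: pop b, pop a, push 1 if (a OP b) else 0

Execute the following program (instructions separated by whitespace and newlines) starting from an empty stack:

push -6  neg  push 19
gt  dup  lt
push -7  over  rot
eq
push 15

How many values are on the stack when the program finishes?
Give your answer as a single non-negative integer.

Answer: 3

Derivation:
After 'push -6': stack = [-6] (depth 1)
After 'neg': stack = [6] (depth 1)
After 'push 19': stack = [6, 19] (depth 2)
After 'gt': stack = [0] (depth 1)
After 'dup': stack = [0, 0] (depth 2)
After 'lt': stack = [0] (depth 1)
After 'push -7': stack = [0, -7] (depth 2)
After 'over': stack = [0, -7, 0] (depth 3)
After 'rot': stack = [-7, 0, 0] (depth 3)
After 'eq': stack = [-7, 1] (depth 2)
After 'push 15': stack = [-7, 1, 15] (depth 3)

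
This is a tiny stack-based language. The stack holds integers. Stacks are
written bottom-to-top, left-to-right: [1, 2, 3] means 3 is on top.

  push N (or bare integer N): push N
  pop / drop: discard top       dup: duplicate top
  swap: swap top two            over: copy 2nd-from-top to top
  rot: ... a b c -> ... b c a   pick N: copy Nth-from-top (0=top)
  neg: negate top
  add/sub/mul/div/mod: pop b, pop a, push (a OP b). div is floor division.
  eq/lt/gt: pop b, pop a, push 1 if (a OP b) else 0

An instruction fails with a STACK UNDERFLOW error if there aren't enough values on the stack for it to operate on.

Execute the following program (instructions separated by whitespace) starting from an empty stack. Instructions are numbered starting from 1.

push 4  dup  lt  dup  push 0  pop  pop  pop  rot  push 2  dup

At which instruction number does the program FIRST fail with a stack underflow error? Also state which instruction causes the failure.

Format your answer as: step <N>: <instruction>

Answer: step 9: rot

Derivation:
Step 1 ('push 4'): stack = [4], depth = 1
Step 2 ('dup'): stack = [4, 4], depth = 2
Step 3 ('lt'): stack = [0], depth = 1
Step 4 ('dup'): stack = [0, 0], depth = 2
Step 5 ('push 0'): stack = [0, 0, 0], depth = 3
Step 6 ('pop'): stack = [0, 0], depth = 2
Step 7 ('pop'): stack = [0], depth = 1
Step 8 ('pop'): stack = [], depth = 0
Step 9 ('rot'): needs 3 value(s) but depth is 0 — STACK UNDERFLOW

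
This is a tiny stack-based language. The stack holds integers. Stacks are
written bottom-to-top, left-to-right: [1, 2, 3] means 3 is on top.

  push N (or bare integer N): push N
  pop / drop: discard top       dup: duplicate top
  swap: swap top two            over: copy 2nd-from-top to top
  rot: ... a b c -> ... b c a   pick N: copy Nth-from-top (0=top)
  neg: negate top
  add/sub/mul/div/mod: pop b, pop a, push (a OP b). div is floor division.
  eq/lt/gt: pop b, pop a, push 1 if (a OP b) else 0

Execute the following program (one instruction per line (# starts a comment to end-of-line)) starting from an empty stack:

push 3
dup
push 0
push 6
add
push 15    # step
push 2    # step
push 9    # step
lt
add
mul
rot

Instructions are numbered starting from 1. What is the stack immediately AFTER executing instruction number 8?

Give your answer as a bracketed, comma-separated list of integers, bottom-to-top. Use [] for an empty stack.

Step 1 ('push 3'): [3]
Step 2 ('dup'): [3, 3]
Step 3 ('push 0'): [3, 3, 0]
Step 4 ('push 6'): [3, 3, 0, 6]
Step 5 ('add'): [3, 3, 6]
Step 6 ('push 15'): [3, 3, 6, 15]
Step 7 ('push 2'): [3, 3, 6, 15, 2]
Step 8 ('push 9'): [3, 3, 6, 15, 2, 9]

Answer: [3, 3, 6, 15, 2, 9]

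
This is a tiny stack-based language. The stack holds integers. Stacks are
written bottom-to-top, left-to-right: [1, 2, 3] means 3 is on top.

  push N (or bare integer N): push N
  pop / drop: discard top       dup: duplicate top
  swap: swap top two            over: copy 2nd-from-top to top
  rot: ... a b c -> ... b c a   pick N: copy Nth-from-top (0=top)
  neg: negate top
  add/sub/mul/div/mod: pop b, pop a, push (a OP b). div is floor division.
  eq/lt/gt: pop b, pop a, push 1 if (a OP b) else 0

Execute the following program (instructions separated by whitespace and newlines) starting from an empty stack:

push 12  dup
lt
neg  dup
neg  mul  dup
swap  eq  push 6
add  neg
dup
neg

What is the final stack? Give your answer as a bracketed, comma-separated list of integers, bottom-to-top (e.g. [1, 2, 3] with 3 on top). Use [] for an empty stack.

Answer: [-7, 7]

Derivation:
After 'push 12': [12]
After 'dup': [12, 12]
After 'lt': [0]
After 'neg': [0]
After 'dup': [0, 0]
After 'neg': [0, 0]
After 'mul': [0]
After 'dup': [0, 0]
After 'swap': [0, 0]
After 'eq': [1]
After 'push 6': [1, 6]
After 'add': [7]
After 'neg': [-7]
After 'dup': [-7, -7]
After 'neg': [-7, 7]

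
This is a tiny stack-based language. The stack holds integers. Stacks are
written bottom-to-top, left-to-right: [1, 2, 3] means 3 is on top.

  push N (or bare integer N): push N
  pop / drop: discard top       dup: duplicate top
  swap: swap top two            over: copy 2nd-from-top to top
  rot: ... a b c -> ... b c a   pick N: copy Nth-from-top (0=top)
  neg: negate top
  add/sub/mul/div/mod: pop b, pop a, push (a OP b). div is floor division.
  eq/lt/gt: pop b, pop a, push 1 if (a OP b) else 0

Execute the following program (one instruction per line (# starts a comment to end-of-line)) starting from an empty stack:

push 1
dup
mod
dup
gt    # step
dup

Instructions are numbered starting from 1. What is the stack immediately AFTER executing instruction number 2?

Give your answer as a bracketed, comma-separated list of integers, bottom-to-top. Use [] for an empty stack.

Step 1 ('push 1'): [1]
Step 2 ('dup'): [1, 1]

Answer: [1, 1]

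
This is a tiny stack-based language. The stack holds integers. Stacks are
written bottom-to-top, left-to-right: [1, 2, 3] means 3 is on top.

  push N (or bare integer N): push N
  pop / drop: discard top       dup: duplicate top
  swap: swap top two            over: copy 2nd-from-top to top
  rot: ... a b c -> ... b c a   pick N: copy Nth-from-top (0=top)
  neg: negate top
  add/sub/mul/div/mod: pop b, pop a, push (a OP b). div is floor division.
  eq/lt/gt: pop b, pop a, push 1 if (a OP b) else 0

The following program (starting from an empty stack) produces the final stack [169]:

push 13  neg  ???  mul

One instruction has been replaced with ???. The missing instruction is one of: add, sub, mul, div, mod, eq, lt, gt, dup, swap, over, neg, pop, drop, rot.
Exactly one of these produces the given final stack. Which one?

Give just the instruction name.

Stack before ???: [-13]
Stack after ???:  [-13, -13]
The instruction that transforms [-13] -> [-13, -13] is: dup

Answer: dup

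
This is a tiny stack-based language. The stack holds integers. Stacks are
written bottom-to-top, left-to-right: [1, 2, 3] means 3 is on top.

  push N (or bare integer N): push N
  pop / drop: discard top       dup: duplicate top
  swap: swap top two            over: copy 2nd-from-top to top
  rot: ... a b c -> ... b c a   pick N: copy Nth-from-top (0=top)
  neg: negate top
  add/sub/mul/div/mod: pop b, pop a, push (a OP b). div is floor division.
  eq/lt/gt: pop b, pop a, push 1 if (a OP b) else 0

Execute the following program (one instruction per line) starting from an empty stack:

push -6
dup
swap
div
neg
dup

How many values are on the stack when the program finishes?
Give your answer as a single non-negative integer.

After 'push -6': stack = [-6] (depth 1)
After 'dup': stack = [-6, -6] (depth 2)
After 'swap': stack = [-6, -6] (depth 2)
After 'div': stack = [1] (depth 1)
After 'neg': stack = [-1] (depth 1)
After 'dup': stack = [-1, -1] (depth 2)

Answer: 2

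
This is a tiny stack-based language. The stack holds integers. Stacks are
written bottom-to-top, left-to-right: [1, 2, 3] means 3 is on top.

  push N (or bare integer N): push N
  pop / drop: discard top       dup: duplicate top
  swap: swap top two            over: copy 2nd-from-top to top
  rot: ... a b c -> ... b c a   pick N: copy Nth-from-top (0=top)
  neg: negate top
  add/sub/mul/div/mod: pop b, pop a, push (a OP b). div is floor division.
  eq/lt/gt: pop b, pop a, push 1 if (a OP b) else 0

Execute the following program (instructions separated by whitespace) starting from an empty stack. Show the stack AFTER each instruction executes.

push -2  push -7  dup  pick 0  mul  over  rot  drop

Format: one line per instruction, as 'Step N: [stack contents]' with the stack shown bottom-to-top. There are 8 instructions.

Step 1: [-2]
Step 2: [-2, -7]
Step 3: [-2, -7, -7]
Step 4: [-2, -7, -7, -7]
Step 5: [-2, -7, 49]
Step 6: [-2, -7, 49, -7]
Step 7: [-2, 49, -7, -7]
Step 8: [-2, 49, -7]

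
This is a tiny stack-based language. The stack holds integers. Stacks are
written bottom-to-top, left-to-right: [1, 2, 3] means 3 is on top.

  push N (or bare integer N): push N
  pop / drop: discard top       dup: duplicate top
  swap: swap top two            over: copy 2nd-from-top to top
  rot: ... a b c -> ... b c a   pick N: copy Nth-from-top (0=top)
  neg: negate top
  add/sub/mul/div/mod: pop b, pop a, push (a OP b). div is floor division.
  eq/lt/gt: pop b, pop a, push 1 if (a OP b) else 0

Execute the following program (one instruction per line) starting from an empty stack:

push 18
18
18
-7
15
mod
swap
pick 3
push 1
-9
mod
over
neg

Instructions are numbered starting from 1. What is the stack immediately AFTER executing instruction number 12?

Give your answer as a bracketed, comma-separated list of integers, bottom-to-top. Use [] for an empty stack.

Answer: [18, 18, 8, 18, 18, -8, 18]

Derivation:
Step 1 ('push 18'): [18]
Step 2 ('18'): [18, 18]
Step 3 ('18'): [18, 18, 18]
Step 4 ('-7'): [18, 18, 18, -7]
Step 5 ('15'): [18, 18, 18, -7, 15]
Step 6 ('mod'): [18, 18, 18, 8]
Step 7 ('swap'): [18, 18, 8, 18]
Step 8 ('pick 3'): [18, 18, 8, 18, 18]
Step 9 ('push 1'): [18, 18, 8, 18, 18, 1]
Step 10 ('-9'): [18, 18, 8, 18, 18, 1, -9]
Step 11 ('mod'): [18, 18, 8, 18, 18, -8]
Step 12 ('over'): [18, 18, 8, 18, 18, -8, 18]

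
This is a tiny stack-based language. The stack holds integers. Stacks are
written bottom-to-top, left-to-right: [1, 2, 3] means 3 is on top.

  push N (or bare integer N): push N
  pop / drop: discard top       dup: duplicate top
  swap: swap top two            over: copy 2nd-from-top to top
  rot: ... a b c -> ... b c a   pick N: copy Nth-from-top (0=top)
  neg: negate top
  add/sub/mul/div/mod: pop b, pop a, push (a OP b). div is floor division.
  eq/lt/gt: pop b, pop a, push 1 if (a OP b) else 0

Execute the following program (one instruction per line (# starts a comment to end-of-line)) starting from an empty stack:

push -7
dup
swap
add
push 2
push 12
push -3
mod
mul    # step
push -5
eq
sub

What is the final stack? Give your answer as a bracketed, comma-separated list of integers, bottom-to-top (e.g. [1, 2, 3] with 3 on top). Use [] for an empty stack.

Answer: [-14]

Derivation:
After 'push -7': [-7]
After 'dup': [-7, -7]
After 'swap': [-7, -7]
After 'add': [-14]
After 'push 2': [-14, 2]
After 'push 12': [-14, 2, 12]
After 'push -3': [-14, 2, 12, -3]
After 'mod': [-14, 2, 0]
After 'mul': [-14, 0]
After 'push -5': [-14, 0, -5]
After 'eq': [-14, 0]
After 'sub': [-14]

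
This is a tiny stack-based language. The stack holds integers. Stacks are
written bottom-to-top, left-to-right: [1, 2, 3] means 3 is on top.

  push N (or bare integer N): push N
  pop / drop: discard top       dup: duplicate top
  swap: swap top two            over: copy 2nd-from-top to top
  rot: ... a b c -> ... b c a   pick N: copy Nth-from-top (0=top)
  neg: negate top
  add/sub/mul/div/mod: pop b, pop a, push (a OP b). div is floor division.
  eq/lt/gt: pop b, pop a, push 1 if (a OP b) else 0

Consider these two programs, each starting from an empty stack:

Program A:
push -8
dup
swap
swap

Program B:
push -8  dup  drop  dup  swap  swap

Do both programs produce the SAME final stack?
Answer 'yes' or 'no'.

Answer: yes

Derivation:
Program A trace:
  After 'push -8': [-8]
  After 'dup': [-8, -8]
  After 'swap': [-8, -8]
  After 'swap': [-8, -8]
Program A final stack: [-8, -8]

Program B trace:
  After 'push -8': [-8]
  After 'dup': [-8, -8]
  After 'drop': [-8]
  After 'dup': [-8, -8]
  After 'swap': [-8, -8]
  After 'swap': [-8, -8]
Program B final stack: [-8, -8]
Same: yes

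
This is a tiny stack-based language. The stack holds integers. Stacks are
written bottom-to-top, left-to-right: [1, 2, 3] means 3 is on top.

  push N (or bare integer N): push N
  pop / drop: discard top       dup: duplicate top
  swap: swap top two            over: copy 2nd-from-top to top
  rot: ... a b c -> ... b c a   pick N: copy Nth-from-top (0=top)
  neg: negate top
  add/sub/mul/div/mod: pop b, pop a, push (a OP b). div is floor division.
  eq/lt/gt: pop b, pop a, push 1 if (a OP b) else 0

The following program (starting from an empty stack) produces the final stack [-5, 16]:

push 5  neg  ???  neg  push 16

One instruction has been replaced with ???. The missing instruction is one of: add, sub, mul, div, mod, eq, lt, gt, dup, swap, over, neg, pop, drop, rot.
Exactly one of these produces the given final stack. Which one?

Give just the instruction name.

Answer: neg

Derivation:
Stack before ???: [-5]
Stack after ???:  [5]
The instruction that transforms [-5] -> [5] is: neg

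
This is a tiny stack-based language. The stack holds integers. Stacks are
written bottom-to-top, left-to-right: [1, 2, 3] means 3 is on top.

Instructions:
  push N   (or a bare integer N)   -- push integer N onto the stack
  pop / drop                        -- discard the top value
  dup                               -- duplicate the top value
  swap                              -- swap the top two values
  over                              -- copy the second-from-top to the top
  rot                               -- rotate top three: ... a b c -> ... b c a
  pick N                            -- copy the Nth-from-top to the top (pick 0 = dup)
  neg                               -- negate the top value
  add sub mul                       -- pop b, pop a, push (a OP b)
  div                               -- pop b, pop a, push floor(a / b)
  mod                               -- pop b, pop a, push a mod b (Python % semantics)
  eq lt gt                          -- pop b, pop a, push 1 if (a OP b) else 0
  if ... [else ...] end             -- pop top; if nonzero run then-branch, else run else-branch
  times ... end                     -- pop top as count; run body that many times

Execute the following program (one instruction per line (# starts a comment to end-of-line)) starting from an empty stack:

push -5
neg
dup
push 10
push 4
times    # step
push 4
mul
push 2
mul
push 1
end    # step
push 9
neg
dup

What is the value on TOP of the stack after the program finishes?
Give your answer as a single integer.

Answer: -9

Derivation:
After 'push -5': [-5]
After 'neg': [5]
After 'dup': [5, 5]
After 'push 10': [5, 5, 10]
After 'push 4': [5, 5, 10, 4]
After 'times': [5, 5, 10]
After 'push 4': [5, 5, 10, 4]
After 'mul': [5, 5, 40]
After 'push 2': [5, 5, 40, 2]
After 'mul': [5, 5, 80]
  ...
After 'mul': [5, 5, 80, 8, 8]
After 'push 1': [5, 5, 80, 8, 8, 1]
After 'push 4': [5, 5, 80, 8, 8, 1, 4]
After 'mul': [5, 5, 80, 8, 8, 4]
After 'push 2': [5, 5, 80, 8, 8, 4, 2]
After 'mul': [5, 5, 80, 8, 8, 8]
After 'push 1': [5, 5, 80, 8, 8, 8, 1]
After 'push 9': [5, 5, 80, 8, 8, 8, 1, 9]
After 'neg': [5, 5, 80, 8, 8, 8, 1, -9]
After 'dup': [5, 5, 80, 8, 8, 8, 1, -9, -9]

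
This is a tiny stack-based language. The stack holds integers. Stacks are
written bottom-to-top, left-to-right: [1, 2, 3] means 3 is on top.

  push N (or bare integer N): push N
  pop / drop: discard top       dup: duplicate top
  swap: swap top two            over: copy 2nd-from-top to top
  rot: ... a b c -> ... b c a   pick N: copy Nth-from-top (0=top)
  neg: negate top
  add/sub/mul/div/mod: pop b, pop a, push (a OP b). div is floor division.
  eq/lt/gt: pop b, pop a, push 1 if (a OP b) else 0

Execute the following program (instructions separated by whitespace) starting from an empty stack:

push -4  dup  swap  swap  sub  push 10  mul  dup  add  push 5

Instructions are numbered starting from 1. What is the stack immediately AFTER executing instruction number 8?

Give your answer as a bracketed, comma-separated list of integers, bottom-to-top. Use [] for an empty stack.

Step 1 ('push -4'): [-4]
Step 2 ('dup'): [-4, -4]
Step 3 ('swap'): [-4, -4]
Step 4 ('swap'): [-4, -4]
Step 5 ('sub'): [0]
Step 6 ('push 10'): [0, 10]
Step 7 ('mul'): [0]
Step 8 ('dup'): [0, 0]

Answer: [0, 0]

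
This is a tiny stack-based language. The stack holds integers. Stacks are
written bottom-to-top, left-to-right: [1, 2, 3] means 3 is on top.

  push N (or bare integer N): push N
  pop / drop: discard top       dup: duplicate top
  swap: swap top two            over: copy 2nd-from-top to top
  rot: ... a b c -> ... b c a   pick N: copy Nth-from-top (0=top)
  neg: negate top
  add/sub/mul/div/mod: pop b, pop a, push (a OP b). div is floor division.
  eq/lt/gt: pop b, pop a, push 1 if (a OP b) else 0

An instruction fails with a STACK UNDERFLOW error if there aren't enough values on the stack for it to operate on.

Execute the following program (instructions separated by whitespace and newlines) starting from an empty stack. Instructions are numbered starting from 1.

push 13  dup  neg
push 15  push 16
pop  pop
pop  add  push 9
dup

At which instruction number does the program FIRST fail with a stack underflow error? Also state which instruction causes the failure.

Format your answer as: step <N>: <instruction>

Step 1 ('push 13'): stack = [13], depth = 1
Step 2 ('dup'): stack = [13, 13], depth = 2
Step 3 ('neg'): stack = [13, -13], depth = 2
Step 4 ('push 15'): stack = [13, -13, 15], depth = 3
Step 5 ('push 16'): stack = [13, -13, 15, 16], depth = 4
Step 6 ('pop'): stack = [13, -13, 15], depth = 3
Step 7 ('pop'): stack = [13, -13], depth = 2
Step 8 ('pop'): stack = [13], depth = 1
Step 9 ('add'): needs 2 value(s) but depth is 1 — STACK UNDERFLOW

Answer: step 9: add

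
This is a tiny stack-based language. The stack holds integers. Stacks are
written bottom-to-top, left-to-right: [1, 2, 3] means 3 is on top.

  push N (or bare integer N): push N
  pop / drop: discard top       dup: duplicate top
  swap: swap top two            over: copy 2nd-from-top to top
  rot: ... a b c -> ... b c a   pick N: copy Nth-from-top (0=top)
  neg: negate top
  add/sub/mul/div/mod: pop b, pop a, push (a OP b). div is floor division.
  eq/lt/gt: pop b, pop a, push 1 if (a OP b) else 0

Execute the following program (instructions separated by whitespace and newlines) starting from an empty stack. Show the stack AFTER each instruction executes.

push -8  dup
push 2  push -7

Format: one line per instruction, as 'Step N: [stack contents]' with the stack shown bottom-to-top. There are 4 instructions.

Step 1: [-8]
Step 2: [-8, -8]
Step 3: [-8, -8, 2]
Step 4: [-8, -8, 2, -7]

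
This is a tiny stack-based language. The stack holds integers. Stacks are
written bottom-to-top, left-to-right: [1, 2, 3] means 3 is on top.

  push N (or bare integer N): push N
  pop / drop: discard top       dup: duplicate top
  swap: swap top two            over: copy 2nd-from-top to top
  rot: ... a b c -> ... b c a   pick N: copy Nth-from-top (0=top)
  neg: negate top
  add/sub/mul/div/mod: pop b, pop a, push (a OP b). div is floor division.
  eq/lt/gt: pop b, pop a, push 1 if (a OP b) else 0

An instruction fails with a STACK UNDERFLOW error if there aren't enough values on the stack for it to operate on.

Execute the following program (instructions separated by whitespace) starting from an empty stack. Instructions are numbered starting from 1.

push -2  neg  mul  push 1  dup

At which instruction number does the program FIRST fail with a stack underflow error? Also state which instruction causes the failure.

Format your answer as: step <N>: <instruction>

Answer: step 3: mul

Derivation:
Step 1 ('push -2'): stack = [-2], depth = 1
Step 2 ('neg'): stack = [2], depth = 1
Step 3 ('mul'): needs 2 value(s) but depth is 1 — STACK UNDERFLOW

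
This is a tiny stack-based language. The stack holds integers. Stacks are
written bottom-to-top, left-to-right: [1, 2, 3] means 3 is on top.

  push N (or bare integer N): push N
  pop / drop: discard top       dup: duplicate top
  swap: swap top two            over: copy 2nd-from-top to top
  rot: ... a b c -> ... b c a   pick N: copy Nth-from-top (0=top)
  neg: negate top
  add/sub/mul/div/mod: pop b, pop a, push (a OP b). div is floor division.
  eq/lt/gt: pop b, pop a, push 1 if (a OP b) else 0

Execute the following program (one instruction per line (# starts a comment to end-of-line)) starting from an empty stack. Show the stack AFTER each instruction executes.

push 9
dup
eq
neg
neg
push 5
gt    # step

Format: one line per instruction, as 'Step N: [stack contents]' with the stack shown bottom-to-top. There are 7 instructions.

Step 1: [9]
Step 2: [9, 9]
Step 3: [1]
Step 4: [-1]
Step 5: [1]
Step 6: [1, 5]
Step 7: [0]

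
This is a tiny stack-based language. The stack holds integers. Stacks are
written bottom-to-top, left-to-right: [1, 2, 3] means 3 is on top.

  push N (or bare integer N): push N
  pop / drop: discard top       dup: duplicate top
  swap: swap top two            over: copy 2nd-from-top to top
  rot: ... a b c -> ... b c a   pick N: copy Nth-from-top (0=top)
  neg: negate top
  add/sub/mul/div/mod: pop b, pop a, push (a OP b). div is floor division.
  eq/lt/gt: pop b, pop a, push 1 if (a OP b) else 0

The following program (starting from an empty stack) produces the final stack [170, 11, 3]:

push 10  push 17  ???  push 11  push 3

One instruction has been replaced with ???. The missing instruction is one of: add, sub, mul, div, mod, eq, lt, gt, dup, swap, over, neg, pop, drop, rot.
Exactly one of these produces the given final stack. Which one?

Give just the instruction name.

Answer: mul

Derivation:
Stack before ???: [10, 17]
Stack after ???:  [170]
The instruction that transforms [10, 17] -> [170] is: mul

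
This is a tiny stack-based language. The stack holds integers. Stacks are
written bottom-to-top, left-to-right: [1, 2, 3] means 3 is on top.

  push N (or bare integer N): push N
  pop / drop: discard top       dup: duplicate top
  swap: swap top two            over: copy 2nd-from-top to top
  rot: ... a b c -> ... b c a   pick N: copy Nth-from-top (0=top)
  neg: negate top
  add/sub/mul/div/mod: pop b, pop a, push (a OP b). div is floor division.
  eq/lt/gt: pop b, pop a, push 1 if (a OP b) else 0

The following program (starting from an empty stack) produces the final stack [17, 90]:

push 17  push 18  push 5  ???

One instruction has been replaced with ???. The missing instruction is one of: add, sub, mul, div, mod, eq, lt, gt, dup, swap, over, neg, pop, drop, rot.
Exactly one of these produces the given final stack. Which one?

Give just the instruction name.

Answer: mul

Derivation:
Stack before ???: [17, 18, 5]
Stack after ???:  [17, 90]
The instruction that transforms [17, 18, 5] -> [17, 90] is: mul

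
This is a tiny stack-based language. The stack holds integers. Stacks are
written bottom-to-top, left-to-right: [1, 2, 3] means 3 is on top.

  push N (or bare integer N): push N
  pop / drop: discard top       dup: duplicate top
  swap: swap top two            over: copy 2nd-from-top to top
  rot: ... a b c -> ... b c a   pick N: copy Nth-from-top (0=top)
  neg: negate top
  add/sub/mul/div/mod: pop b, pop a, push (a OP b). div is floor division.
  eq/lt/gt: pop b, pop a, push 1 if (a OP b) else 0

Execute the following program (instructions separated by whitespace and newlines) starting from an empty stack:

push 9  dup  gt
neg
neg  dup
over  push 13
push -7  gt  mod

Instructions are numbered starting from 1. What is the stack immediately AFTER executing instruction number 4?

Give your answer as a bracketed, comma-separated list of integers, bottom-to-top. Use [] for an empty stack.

Step 1 ('push 9'): [9]
Step 2 ('dup'): [9, 9]
Step 3 ('gt'): [0]
Step 4 ('neg'): [0]

Answer: [0]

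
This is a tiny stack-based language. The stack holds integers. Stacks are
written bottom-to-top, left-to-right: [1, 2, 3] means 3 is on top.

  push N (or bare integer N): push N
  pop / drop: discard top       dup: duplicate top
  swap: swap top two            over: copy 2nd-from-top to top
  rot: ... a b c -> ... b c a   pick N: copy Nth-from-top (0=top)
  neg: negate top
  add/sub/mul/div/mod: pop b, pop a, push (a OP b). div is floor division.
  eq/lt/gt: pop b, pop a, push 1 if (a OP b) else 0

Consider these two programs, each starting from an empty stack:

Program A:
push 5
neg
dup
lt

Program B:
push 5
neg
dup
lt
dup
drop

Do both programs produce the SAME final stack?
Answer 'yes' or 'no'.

Program A trace:
  After 'push 5': [5]
  After 'neg': [-5]
  After 'dup': [-5, -5]
  After 'lt': [0]
Program A final stack: [0]

Program B trace:
  After 'push 5': [5]
  After 'neg': [-5]
  After 'dup': [-5, -5]
  After 'lt': [0]
  After 'dup': [0, 0]
  After 'drop': [0]
Program B final stack: [0]
Same: yes

Answer: yes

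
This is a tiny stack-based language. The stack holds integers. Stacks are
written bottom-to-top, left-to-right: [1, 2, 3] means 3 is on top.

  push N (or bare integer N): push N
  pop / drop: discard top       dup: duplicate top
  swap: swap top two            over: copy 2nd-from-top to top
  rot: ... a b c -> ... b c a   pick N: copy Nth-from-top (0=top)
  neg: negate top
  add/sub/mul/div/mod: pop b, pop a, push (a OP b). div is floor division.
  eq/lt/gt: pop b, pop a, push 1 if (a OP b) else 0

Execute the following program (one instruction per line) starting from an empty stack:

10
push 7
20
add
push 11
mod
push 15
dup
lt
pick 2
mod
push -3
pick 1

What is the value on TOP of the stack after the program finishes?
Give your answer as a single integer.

Answer: 0

Derivation:
After 'push 10': [10]
After 'push 7': [10, 7]
After 'push 20': [10, 7, 20]
After 'add': [10, 27]
After 'push 11': [10, 27, 11]
After 'mod': [10, 5]
After 'push 15': [10, 5, 15]
After 'dup': [10, 5, 15, 15]
After 'lt': [10, 5, 0]
After 'pick 2': [10, 5, 0, 10]
After 'mod': [10, 5, 0]
After 'push -3': [10, 5, 0, -3]
After 'pick 1': [10, 5, 0, -3, 0]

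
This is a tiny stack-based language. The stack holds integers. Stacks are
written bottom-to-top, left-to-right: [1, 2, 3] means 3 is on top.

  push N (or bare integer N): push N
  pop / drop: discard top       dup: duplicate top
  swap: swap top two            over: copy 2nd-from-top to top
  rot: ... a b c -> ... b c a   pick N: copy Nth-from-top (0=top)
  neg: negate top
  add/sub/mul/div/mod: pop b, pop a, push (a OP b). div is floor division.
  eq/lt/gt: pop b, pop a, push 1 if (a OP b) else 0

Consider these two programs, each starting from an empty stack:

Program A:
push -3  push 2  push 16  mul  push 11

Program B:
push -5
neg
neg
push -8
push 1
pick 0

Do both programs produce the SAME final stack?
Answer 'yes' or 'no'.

Program A trace:
  After 'push -3': [-3]
  After 'push 2': [-3, 2]
  After 'push 16': [-3, 2, 16]
  After 'mul': [-3, 32]
  After 'push 11': [-3, 32, 11]
Program A final stack: [-3, 32, 11]

Program B trace:
  After 'push -5': [-5]
  After 'neg': [5]
  After 'neg': [-5]
  After 'push -8': [-5, -8]
  After 'push 1': [-5, -8, 1]
  After 'pick 0': [-5, -8, 1, 1]
Program B final stack: [-5, -8, 1, 1]
Same: no

Answer: no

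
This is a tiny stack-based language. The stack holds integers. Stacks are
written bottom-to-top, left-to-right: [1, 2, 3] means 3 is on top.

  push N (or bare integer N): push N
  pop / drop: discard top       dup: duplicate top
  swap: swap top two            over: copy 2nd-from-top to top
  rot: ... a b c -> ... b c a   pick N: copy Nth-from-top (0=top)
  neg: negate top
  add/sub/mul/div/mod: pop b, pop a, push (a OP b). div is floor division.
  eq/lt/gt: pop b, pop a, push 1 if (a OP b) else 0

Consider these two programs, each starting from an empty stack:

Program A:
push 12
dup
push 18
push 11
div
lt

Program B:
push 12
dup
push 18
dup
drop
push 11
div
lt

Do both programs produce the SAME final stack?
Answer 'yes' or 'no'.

Answer: yes

Derivation:
Program A trace:
  After 'push 12': [12]
  After 'dup': [12, 12]
  After 'push 18': [12, 12, 18]
  After 'push 11': [12, 12, 18, 11]
  After 'div': [12, 12, 1]
  After 'lt': [12, 0]
Program A final stack: [12, 0]

Program B trace:
  After 'push 12': [12]
  After 'dup': [12, 12]
  After 'push 18': [12, 12, 18]
  After 'dup': [12, 12, 18, 18]
  After 'drop': [12, 12, 18]
  After 'push 11': [12, 12, 18, 11]
  After 'div': [12, 12, 1]
  After 'lt': [12, 0]
Program B final stack: [12, 0]
Same: yes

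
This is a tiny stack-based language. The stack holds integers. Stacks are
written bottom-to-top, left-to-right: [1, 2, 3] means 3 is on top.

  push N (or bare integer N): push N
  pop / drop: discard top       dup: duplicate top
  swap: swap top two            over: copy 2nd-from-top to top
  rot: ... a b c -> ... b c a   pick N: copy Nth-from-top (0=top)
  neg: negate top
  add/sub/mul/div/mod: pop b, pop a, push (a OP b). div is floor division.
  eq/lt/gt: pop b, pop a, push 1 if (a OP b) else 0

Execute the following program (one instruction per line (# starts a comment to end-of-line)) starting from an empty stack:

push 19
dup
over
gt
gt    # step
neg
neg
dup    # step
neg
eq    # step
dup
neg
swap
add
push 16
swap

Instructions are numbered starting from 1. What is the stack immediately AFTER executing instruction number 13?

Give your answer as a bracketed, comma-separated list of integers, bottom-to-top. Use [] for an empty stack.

Step 1 ('push 19'): [19]
Step 2 ('dup'): [19, 19]
Step 3 ('over'): [19, 19, 19]
Step 4 ('gt'): [19, 0]
Step 5 ('gt'): [1]
Step 6 ('neg'): [-1]
Step 7 ('neg'): [1]
Step 8 ('dup'): [1, 1]
Step 9 ('neg'): [1, -1]
Step 10 ('eq'): [0]
Step 11 ('dup'): [0, 0]
Step 12 ('neg'): [0, 0]
Step 13 ('swap'): [0, 0]

Answer: [0, 0]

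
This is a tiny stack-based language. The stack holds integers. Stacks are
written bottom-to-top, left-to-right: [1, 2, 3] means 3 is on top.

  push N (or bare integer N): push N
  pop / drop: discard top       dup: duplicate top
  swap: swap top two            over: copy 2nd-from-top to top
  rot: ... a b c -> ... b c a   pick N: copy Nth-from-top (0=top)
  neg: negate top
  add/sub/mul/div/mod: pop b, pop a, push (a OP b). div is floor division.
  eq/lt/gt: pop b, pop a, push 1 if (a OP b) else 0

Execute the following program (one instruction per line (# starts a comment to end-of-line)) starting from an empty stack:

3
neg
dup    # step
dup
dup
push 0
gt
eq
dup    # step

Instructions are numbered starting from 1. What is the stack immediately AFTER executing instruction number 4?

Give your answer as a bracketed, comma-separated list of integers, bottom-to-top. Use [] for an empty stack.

Answer: [-3, -3, -3]

Derivation:
Step 1 ('3'): [3]
Step 2 ('neg'): [-3]
Step 3 ('dup'): [-3, -3]
Step 4 ('dup'): [-3, -3, -3]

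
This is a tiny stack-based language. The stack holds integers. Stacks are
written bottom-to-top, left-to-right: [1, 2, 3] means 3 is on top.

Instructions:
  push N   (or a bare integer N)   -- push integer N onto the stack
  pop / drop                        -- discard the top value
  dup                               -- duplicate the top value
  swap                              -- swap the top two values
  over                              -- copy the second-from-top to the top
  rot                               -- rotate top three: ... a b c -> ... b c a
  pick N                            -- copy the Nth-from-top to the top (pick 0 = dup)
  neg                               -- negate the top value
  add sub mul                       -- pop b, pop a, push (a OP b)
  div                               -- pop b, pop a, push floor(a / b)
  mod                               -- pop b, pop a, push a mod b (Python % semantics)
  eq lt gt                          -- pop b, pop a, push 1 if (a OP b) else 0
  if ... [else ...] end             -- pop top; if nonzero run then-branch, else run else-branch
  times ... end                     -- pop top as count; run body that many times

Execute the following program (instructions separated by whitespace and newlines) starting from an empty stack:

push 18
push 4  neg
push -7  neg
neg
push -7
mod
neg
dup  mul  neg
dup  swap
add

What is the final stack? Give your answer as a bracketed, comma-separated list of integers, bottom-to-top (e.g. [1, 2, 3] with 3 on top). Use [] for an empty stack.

After 'push 18': [18]
After 'push 4': [18, 4]
After 'neg': [18, -4]
After 'push -7': [18, -4, -7]
After 'neg': [18, -4, 7]
After 'neg': [18, -4, -7]
After 'push -7': [18, -4, -7, -7]
After 'mod': [18, -4, 0]
After 'neg': [18, -4, 0]
After 'dup': [18, -4, 0, 0]
After 'mul': [18, -4, 0]
After 'neg': [18, -4, 0]
After 'dup': [18, -4, 0, 0]
After 'swap': [18, -4, 0, 0]
After 'add': [18, -4, 0]

Answer: [18, -4, 0]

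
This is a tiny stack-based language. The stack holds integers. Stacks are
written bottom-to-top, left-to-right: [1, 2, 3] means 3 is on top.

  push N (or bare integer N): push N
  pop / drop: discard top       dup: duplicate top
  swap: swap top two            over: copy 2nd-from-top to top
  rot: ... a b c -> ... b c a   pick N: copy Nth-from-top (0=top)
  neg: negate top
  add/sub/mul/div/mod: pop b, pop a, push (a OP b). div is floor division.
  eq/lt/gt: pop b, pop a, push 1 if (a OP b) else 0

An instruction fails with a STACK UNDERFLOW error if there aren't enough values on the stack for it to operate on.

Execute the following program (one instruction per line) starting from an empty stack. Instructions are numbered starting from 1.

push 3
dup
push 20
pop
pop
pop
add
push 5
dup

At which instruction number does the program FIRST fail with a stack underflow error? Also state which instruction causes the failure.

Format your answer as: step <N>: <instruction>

Step 1 ('push 3'): stack = [3], depth = 1
Step 2 ('dup'): stack = [3, 3], depth = 2
Step 3 ('push 20'): stack = [3, 3, 20], depth = 3
Step 4 ('pop'): stack = [3, 3], depth = 2
Step 5 ('pop'): stack = [3], depth = 1
Step 6 ('pop'): stack = [], depth = 0
Step 7 ('add'): needs 2 value(s) but depth is 0 — STACK UNDERFLOW

Answer: step 7: add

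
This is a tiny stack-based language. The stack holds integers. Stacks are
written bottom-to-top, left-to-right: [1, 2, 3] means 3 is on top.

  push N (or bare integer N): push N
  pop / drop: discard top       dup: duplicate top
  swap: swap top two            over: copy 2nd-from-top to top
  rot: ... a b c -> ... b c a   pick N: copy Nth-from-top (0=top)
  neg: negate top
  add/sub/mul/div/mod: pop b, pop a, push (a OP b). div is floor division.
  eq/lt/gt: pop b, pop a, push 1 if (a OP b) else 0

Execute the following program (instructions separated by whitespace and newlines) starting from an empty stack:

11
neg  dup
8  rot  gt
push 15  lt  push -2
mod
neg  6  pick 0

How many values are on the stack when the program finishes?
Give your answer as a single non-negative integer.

Answer: 4

Derivation:
After 'push 11': stack = [11] (depth 1)
After 'neg': stack = [-11] (depth 1)
After 'dup': stack = [-11, -11] (depth 2)
After 'push 8': stack = [-11, -11, 8] (depth 3)
After 'rot': stack = [-11, 8, -11] (depth 3)
After 'gt': stack = [-11, 1] (depth 2)
After 'push 15': stack = [-11, 1, 15] (depth 3)
After 'lt': stack = [-11, 1] (depth 2)
After 'push -2': stack = [-11, 1, -2] (depth 3)
After 'mod': stack = [-11, -1] (depth 2)
After 'neg': stack = [-11, 1] (depth 2)
After 'push 6': stack = [-11, 1, 6] (depth 3)
After 'pick 0': stack = [-11, 1, 6, 6] (depth 4)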